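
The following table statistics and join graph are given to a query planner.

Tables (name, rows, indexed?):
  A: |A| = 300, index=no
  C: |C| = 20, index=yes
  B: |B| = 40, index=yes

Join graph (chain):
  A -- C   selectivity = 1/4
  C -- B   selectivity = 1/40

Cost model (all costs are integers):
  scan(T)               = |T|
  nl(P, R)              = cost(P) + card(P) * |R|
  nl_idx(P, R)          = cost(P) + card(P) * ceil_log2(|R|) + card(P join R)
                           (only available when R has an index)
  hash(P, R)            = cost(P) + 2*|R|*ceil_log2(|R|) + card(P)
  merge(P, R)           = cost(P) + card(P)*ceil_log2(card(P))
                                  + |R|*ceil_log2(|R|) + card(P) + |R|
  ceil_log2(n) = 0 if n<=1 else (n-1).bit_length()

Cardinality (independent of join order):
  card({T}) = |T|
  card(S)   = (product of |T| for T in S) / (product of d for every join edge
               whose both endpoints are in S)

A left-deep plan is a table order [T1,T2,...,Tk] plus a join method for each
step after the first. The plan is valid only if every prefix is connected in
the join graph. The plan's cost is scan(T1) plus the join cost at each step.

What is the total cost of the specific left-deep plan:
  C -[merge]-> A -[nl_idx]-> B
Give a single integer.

13640

step 1: scan C: cost=20, card=20
step 2: join A via merge
    card(P join A) = 20*300/(4) = 1500
    cost = 20 + 20*5 + 300*9 + 20 + 300 = 3140
step 3: join B via nl_idx
    card(P join B) = 1500*40/(40) = 1500
    cost = 3140 + 1500*6 + 1500 = 13640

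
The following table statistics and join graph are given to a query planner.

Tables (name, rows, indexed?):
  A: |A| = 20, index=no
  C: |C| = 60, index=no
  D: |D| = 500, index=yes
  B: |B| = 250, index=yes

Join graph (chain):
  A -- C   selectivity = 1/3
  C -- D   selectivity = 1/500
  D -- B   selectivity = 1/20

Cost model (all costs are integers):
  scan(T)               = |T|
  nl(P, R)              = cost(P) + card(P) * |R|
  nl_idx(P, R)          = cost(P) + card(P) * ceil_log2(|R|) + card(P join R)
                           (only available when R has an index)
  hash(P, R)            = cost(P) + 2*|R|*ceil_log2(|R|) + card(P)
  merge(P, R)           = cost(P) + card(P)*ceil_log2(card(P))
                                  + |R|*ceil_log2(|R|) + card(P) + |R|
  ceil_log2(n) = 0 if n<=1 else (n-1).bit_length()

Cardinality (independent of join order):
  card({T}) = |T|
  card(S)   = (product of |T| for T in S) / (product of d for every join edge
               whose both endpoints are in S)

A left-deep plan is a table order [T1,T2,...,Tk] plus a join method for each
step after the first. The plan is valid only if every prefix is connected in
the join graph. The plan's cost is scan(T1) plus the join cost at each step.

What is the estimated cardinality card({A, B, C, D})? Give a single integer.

Tables in S: A(20), B(250), C(60), D(500)
Edges inside S: A-C(d=3), C-D(d=500), D-B(d=20)
numerator = 20 * 250 * 60 * 500 = 150000000
denominator = 3 * 500 * 20 = 30000
card(S) = 150000000 / 30000 = 5000

5000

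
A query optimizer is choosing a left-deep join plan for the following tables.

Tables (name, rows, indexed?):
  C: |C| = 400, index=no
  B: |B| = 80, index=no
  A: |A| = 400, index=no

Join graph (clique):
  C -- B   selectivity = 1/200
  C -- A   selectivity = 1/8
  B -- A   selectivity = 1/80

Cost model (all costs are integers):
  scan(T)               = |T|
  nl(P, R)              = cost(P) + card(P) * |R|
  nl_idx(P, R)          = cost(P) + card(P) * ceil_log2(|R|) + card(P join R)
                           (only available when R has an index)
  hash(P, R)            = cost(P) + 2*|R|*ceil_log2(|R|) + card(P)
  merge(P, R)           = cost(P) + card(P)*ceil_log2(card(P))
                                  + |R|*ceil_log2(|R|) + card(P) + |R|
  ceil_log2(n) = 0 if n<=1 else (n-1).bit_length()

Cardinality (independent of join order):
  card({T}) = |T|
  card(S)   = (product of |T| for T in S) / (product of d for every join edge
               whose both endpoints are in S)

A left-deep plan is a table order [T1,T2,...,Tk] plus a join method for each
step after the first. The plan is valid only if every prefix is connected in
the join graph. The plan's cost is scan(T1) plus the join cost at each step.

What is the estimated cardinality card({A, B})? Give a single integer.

Tables in S: A(400), B(80)
Edges inside S: B-A(d=80)
numerator = 400 * 80 = 32000
denominator = 80 = 80
card(S) = 32000 / 80 = 400

400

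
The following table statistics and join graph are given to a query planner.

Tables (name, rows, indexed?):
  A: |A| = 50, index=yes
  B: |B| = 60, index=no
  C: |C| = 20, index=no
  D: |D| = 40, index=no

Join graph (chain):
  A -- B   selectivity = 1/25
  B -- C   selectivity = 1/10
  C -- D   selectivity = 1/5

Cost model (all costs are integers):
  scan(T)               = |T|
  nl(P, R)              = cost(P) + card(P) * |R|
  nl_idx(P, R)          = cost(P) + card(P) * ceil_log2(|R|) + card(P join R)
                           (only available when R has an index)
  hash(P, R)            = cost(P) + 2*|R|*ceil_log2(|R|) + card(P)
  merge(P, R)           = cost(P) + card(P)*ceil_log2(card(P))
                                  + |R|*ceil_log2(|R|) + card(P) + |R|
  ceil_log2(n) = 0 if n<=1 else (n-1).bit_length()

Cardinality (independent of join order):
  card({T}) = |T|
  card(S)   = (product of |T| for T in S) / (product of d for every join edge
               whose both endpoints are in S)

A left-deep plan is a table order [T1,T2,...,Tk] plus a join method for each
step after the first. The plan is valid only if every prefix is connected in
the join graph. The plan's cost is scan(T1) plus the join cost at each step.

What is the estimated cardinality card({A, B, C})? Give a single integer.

Tables in S: A(50), B(60), C(20)
Edges inside S: A-B(d=25), B-C(d=10)
numerator = 50 * 60 * 20 = 60000
denominator = 25 * 10 = 250
card(S) = 60000 / 250 = 240

240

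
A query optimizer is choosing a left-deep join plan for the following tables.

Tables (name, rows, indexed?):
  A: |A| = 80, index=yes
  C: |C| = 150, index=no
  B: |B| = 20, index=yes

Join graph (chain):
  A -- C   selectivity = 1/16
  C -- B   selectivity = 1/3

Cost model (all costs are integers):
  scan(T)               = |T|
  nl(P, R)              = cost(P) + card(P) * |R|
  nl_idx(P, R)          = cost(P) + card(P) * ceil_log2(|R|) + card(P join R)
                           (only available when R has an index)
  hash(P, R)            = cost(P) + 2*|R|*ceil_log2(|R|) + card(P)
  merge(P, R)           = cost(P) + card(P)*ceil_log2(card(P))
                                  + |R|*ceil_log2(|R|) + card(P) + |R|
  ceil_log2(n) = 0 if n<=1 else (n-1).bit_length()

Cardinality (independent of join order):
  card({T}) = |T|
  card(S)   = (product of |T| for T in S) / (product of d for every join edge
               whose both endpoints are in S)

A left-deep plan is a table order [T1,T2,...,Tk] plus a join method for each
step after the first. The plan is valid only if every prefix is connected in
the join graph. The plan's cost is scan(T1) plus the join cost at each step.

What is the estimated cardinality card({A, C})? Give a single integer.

750

Tables in S: A(80), C(150)
Edges inside S: A-C(d=16)
numerator = 80 * 150 = 12000
denominator = 16 = 16
card(S) = 12000 / 16 = 750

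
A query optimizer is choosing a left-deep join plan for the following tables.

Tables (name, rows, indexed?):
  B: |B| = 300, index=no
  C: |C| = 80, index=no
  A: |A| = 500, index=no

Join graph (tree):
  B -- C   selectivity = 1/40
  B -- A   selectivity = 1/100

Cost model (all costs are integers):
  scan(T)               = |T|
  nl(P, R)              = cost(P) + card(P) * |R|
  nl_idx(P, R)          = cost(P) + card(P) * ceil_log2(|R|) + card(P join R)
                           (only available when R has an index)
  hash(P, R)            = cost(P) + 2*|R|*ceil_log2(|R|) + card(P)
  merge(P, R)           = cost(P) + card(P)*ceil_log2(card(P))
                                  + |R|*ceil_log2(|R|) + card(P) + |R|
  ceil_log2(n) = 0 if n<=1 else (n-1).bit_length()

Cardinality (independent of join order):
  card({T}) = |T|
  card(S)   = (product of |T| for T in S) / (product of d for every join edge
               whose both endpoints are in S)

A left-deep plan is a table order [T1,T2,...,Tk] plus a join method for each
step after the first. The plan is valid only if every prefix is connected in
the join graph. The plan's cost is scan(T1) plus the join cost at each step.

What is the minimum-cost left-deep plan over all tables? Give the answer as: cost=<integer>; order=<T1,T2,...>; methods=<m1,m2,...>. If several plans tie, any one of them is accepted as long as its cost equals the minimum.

Selinger DP (subsets sized 1..n):
  {B}: scan cost=300, card=300
  {C}: scan cost=80, card=80
  {A}: scan cost=500, card=500
  {BC}: card=600; try (C,hash)→1720, (B,merge)→3720, (C,merge)→3940, (B,hash)→5560, (B,nl)→24080, (C,nl)→24300; best=1720 via (C,hash)
  {AB}: card=1500; try (B,hash)→6400, (A,merge)→8300, (B,merge)→8500, (A,hash)→9600, (A,nl)→150300, (B,nl)→150500; best=6400 via (B,hash)
  {ABC}: card=3000; try (C,hash)→9020, (A,hash)→11320, (A,merge)→13320, (C,merge)→25040, (C,nl)→126400, (A,nl)→301720; best=9020 via (C,hash)

cost=9020; order=A,B,C; methods=hash,hash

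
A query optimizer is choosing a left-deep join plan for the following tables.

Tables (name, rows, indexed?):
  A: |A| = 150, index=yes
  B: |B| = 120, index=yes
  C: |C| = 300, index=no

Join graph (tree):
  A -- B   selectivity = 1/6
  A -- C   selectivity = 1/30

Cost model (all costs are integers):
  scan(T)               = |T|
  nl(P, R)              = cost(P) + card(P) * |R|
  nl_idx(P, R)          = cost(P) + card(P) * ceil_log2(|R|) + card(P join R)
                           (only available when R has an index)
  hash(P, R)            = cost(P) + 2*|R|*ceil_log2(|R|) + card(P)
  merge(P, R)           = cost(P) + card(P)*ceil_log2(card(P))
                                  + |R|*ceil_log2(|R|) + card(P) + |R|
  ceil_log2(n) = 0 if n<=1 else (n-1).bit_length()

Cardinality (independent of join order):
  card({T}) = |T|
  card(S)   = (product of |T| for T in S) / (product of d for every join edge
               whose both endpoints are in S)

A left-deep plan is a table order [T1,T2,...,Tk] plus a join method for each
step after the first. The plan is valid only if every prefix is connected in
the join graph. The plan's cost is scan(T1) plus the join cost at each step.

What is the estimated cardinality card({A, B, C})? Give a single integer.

Tables in S: A(150), B(120), C(300)
Edges inside S: A-B(d=6), A-C(d=30)
numerator = 150 * 120 * 300 = 5400000
denominator = 6 * 30 = 180
card(S) = 5400000 / 180 = 30000

30000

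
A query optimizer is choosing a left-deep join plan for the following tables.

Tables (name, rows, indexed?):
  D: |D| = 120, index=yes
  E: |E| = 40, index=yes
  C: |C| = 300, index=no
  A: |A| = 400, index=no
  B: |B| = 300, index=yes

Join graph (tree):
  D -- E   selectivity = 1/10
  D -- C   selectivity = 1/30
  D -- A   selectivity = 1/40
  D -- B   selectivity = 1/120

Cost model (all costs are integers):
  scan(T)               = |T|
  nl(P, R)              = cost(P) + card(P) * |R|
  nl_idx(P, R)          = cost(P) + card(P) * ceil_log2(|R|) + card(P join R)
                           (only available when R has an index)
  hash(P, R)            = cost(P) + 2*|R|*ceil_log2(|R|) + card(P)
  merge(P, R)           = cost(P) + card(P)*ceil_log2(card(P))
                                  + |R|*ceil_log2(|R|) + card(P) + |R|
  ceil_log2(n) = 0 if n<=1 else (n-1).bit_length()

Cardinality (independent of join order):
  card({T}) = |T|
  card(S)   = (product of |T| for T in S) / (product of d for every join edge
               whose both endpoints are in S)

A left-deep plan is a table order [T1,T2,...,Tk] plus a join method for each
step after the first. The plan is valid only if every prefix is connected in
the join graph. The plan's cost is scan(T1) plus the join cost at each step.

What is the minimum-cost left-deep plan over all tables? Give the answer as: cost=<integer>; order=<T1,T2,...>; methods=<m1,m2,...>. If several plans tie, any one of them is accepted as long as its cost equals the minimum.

cost=28080; order=D,B,E,A,C; methods=nl_idx,hash,hash,hash

Selinger DP (subsets sized 1..n):
  {D}: scan cost=120, card=120
  {E}: scan cost=40, card=40
  {C}: scan cost=300, card=300
  {A}: scan cost=400, card=400
  {B}: scan cost=300, card=300
  {DE}: card=480; try (E,hash)→720, (D,nl_idx)→800, (D,merge)→1280, (E,nl_idx)→1320, (E,merge)→1360, (D,hash)→1760 …(+2); best=720 via (E,hash)
  {CD}: card=1200; try (D,hash)→2280, (D,nl_idx)→3600, (C,merge)→4080, (D,merge)→4260, (C,hash)→5640, (C,nl)→36120 …(+1); best=2280 via (D,hash)
  {AD}: card=1200; try (D,hash)→2480, (D,nl_idx)→4400, (A,merge)→5080, (D,merge)→5360, (A,hash)→7440, (A,nl)→48120 …(+1); best=2480 via (D,hash)
  {BD}: card=300; try (B,nl_idx)→1500, (D,hash)→2280, (D,nl_idx)→2700, (B,merge)→4080, (D,merge)→4260, (B,hash)→5640 …(+2); best=1500 via (B,nl_idx)
  {CDE}: card=4800; try (E,hash)→3960, (C,hash)→6600, (C,merge)→8520, (E,nl_idx)→14280, (E,merge)→16960, (E,nl)→50280 …(+1); best=3960 via (E,hash)
  {ADE}: card=4800; try (E,hash)→4160, (A,hash)→8400, (A,merge)→9520, (E,nl_idx)→14480, (E,merge)→17160, (E,nl)→50480 …(+1); best=4160 via (E,hash)
  {BDE}: card=1200; try (E,hash)→2280, (E,nl_idx)→4500, (E,merge)→4780, (B,nl_idx)→6240, (B,hash)→6600, (B,merge)→8520 …(+2); best=2280 via (E,hash)
  {ACD}: card=12000; try (C,hash)→9080, (A,hash)→10680, (C,merge)→19880, (A,merge)→20680, (C,nl)→362480, (A,nl)→482280; best=9080 via (C,hash)
  {BCD}: card=3000; try (C,hash)→7200, (C,merge)→7500, (B,hash)→8880, (B,nl_idx)→16080, (B,merge)→19680, (C,nl)→91500 …(+1); best=7200 via (C,hash)
  {ABD}: card=3000; try (A,merge)→8500, (A,hash)→9000, (B,hash)→9080, (B,nl_idx)→16280, (B,merge)→19880, (A,nl)→121500 …(+1); best=8500 via (A,merge)
  {ACDE}: card=48000; try (C,hash)→14360, (A,hash)→15960, (E,hash)→21560, (C,merge)→74360, (A,merge)→75160, (E,nl_idx)→129080 …(+4); best=14360 via (C,hash)
  {BCDE}: card=12000; try (C,hash)→8880, (E,hash)→10680, (B,hash)→14160, (C,merge)→19680, (E,nl_idx)→37200, (E,merge)→46480 …(+5); best=8880 via (C,hash)
  {ABDE}: card=12000; try (A,hash)→10680, (E,hash)→11980, (B,hash)→14360, (A,merge)→20680, (E,nl_idx)→38500, (E,merge)→47780 …(+5); best=10680 via (A,hash)
  {ABCD}: card=30000; try (C,hash)→16900, (A,hash)→17400, (B,hash)→26480, (A,merge)→50200, (C,merge)→50500, (B,nl_idx)→147080 …(+4); best=16900 via (C,hash)
  {ABCDE}: card=120000; try (C,hash)→28080, (A,hash)→28080, (E,hash)→47380, (B,hash)→67760, (A,merge)→192880, (C,merge)→193680 …(+8); best=28080 via (C,hash)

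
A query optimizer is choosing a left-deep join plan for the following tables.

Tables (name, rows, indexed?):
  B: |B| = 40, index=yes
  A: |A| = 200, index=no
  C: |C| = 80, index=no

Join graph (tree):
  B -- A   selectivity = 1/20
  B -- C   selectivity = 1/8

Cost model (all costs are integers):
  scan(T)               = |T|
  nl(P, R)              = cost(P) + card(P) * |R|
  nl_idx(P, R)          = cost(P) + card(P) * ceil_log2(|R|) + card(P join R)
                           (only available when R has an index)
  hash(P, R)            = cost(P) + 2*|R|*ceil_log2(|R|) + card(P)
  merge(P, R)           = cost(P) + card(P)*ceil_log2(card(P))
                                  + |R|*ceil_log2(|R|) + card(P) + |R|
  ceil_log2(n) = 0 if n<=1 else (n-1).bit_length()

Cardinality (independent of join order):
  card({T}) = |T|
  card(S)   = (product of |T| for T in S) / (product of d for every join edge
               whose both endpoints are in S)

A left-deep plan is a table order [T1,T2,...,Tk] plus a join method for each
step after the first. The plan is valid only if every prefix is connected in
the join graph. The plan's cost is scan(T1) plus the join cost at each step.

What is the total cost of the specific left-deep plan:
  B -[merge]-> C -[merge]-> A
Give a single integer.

step 1: scan B: cost=40, card=40
step 2: join C via merge
    card(P join C) = 40*80/(8) = 400
    cost = 40 + 40*6 + 80*7 + 40 + 80 = 960
step 3: join A via merge
    card(P join A) = 400*200/(20) = 4000
    cost = 960 + 400*9 + 200*8 + 400 + 200 = 6760

6760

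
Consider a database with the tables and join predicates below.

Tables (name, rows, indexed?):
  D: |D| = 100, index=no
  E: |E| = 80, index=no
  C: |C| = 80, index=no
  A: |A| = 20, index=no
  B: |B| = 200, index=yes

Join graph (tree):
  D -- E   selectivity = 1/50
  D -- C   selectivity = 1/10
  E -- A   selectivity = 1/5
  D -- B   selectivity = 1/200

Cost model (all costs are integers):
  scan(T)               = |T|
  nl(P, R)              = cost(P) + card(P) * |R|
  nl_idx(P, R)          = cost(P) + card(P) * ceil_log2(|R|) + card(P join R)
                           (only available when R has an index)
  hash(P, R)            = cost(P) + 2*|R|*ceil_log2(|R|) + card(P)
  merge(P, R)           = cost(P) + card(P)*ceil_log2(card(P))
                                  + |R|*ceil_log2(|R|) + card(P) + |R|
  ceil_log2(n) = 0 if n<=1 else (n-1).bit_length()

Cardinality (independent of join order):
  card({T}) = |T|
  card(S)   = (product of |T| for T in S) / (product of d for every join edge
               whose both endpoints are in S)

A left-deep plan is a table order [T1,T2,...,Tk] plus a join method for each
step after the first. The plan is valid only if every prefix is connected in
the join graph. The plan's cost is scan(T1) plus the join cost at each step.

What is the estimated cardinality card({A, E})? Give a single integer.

Tables in S: A(20), E(80)
Edges inside S: E-A(d=5)
numerator = 20 * 80 = 1600
denominator = 5 = 5
card(S) = 1600 / 5 = 320

320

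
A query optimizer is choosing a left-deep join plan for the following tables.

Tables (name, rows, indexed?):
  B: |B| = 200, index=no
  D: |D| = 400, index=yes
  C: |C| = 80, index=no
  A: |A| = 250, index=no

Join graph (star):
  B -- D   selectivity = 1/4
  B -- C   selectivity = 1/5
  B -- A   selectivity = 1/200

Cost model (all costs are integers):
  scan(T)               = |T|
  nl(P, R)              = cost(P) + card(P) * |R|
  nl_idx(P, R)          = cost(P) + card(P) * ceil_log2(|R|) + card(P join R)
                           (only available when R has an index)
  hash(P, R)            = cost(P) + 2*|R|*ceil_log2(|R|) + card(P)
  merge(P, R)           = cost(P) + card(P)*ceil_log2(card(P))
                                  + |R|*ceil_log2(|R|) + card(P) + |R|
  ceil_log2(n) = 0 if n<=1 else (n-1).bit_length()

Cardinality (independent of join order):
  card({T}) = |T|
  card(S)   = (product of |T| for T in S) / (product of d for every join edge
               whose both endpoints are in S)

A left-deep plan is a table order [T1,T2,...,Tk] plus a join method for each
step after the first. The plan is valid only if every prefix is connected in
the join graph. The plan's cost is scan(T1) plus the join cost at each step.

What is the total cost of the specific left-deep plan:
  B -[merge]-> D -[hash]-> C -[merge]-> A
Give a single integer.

step 1: scan B: cost=200, card=200
step 2: join D via merge
    card(P join D) = 200*400/(4) = 20000
    cost = 200 + 200*8 + 400*9 + 200 + 400 = 6000
step 3: join C via hash
    card(P join C) = 20000*80/(5) = 320000
    cost = 6000 + 2*80*7 + 20000 = 27120
step 4: join A via merge
    card(P join A) = 320000*250/(200) = 400000
    cost = 27120 + 320000*19 + 250*8 + 320000 + 250 = 6429370

6429370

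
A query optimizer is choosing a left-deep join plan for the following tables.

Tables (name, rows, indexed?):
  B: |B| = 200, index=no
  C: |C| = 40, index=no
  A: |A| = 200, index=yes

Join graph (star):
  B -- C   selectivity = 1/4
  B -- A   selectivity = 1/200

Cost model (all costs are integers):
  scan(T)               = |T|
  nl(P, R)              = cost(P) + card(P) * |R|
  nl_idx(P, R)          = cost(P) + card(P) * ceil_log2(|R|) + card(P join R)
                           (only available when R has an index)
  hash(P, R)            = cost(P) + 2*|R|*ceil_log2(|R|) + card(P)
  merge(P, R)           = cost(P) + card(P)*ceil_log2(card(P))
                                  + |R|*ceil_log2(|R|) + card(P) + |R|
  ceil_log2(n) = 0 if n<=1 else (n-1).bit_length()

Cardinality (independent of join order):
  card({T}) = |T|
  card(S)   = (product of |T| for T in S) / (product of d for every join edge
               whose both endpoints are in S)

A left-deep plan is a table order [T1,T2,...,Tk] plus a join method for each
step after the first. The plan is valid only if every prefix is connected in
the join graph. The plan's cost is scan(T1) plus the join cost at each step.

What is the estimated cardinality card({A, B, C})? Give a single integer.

Tables in S: A(200), B(200), C(40)
Edges inside S: B-C(d=4), B-A(d=200)
numerator = 200 * 200 * 40 = 1600000
denominator = 4 * 200 = 800
card(S) = 1600000 / 800 = 2000

2000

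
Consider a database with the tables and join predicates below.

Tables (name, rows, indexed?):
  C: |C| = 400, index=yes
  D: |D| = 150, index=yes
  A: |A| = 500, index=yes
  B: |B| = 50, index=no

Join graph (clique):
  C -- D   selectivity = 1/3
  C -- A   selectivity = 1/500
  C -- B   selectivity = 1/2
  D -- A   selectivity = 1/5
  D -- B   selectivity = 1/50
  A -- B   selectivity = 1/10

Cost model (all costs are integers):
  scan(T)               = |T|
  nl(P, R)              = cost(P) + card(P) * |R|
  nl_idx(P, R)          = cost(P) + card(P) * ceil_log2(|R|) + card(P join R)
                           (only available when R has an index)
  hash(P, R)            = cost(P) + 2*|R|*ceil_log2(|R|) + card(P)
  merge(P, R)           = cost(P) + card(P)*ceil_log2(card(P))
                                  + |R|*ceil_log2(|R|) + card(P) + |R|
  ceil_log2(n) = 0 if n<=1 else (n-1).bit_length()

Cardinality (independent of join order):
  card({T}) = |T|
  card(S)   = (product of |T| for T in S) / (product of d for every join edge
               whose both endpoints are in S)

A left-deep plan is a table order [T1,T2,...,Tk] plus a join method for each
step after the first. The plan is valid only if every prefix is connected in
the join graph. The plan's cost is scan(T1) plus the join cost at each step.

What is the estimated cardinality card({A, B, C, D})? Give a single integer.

Tables in S: A(500), B(50), C(400), D(150)
Edges inside S: C-D(d=3), C-A(d=500), C-B(d=2), D-A(d=5), D-B(d=50), A-B(d=10)
numerator = 500 * 50 * 400 * 150 = 1500000000
denominator = 3 * 500 * 2 * 5 * 50 * 10 = 7500000
card(S) = 1500000000 / 7500000 = 200

200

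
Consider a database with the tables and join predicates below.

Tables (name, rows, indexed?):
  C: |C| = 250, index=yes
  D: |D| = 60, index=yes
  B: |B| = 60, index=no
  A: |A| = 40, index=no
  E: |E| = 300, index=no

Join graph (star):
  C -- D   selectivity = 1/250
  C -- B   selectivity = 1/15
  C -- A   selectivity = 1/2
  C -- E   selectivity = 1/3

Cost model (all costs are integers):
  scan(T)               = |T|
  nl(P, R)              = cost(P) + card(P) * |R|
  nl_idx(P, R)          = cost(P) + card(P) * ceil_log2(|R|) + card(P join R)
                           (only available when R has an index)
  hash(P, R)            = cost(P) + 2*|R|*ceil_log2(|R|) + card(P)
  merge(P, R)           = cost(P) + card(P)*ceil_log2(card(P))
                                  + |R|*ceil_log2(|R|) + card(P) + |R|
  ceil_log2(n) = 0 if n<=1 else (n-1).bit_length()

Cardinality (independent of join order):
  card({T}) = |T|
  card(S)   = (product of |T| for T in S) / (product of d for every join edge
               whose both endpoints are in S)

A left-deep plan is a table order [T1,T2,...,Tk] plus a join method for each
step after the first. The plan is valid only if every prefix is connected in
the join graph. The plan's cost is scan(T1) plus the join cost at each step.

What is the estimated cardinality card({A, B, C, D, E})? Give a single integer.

480000

Tables in S: A(40), B(60), C(250), D(60), E(300)
Edges inside S: C-D(d=250), C-B(d=15), C-A(d=2), C-E(d=3)
numerator = 40 * 60 * 250 * 60 * 300 = 10800000000
denominator = 250 * 15 * 2 * 3 = 22500
card(S) = 10800000000 / 22500 = 480000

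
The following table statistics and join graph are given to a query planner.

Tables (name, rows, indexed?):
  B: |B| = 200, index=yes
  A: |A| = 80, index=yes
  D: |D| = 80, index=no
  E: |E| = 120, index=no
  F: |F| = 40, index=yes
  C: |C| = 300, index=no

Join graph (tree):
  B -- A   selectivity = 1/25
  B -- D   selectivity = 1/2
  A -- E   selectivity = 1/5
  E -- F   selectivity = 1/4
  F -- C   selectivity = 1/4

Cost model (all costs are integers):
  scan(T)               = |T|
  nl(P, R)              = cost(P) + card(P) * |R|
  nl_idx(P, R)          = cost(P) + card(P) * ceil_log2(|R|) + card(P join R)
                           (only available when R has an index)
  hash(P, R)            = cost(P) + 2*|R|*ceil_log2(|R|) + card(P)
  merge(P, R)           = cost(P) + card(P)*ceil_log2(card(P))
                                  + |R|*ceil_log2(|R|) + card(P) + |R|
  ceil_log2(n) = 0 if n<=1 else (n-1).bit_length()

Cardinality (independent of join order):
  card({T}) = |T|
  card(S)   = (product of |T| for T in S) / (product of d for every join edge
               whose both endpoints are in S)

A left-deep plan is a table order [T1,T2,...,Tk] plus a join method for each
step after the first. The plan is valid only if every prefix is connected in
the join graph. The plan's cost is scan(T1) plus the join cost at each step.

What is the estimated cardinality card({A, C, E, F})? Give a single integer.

1440000

Tables in S: A(80), C(300), E(120), F(40)
Edges inside S: A-E(d=5), E-F(d=4), F-C(d=4)
numerator = 80 * 300 * 120 * 40 = 115200000
denominator = 5 * 4 * 4 = 80
card(S) = 115200000 / 80 = 1440000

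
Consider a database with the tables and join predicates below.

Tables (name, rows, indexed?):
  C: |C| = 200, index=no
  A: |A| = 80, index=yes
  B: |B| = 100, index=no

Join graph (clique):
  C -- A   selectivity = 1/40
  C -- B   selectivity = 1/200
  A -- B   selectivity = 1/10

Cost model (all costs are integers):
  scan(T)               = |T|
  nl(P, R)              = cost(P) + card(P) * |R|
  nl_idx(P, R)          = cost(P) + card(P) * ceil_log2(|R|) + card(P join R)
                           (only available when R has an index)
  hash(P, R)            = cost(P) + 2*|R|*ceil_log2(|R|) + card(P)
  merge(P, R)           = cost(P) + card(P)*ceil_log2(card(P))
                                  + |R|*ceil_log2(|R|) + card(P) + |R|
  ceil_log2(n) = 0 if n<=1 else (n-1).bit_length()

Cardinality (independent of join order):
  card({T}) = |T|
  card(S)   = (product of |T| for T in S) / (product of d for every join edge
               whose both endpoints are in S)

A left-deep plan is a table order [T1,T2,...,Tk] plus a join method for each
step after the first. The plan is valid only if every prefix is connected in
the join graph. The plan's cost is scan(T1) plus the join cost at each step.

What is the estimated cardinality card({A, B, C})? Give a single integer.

20

Tables in S: A(80), B(100), C(200)
Edges inside S: C-A(d=40), C-B(d=200), A-B(d=10)
numerator = 80 * 100 * 200 = 1600000
denominator = 40 * 200 * 10 = 80000
card(S) = 1600000 / 80000 = 20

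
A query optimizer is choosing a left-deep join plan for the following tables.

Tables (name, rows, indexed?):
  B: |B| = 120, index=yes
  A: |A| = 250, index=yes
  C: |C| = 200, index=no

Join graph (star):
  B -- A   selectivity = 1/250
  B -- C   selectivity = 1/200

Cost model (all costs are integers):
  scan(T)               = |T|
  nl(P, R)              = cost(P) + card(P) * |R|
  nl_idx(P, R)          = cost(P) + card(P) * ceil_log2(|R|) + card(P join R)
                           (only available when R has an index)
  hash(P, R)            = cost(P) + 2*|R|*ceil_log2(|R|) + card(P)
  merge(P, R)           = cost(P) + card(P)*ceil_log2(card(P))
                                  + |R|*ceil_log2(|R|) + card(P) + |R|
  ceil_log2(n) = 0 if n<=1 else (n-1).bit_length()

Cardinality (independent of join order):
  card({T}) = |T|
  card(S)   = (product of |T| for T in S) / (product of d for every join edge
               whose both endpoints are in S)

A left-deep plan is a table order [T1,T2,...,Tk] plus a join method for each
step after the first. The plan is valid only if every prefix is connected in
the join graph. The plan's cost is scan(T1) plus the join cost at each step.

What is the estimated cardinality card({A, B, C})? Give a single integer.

120

Tables in S: A(250), B(120), C(200)
Edges inside S: B-A(d=250), B-C(d=200)
numerator = 250 * 120 * 200 = 6000000
denominator = 250 * 200 = 50000
card(S) = 6000000 / 50000 = 120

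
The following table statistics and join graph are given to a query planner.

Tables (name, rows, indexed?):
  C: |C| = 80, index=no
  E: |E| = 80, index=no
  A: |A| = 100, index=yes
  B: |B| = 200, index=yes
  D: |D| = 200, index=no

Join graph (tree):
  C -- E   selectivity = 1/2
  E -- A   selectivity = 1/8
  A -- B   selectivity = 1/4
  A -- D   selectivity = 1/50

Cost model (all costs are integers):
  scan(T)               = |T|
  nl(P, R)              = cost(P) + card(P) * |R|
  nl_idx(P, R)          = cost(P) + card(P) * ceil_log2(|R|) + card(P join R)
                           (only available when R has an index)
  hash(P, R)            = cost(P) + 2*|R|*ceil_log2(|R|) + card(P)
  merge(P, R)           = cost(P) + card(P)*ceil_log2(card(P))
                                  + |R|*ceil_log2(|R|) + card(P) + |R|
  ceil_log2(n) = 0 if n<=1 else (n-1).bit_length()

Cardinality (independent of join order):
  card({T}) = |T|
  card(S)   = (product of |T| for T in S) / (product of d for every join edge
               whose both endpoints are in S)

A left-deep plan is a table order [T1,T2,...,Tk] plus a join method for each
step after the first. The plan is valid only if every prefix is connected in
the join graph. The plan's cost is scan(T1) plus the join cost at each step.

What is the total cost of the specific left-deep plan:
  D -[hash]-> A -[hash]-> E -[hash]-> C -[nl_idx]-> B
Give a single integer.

step 1: scan D: cost=200, card=200
step 2: join A via hash
    card(P join A) = 200*100/(50) = 400
    cost = 200 + 2*100*7 + 200 = 1800
step 3: join E via hash
    card(P join E) = 400*80/(8) = 4000
    cost = 1800 + 2*80*7 + 400 = 3320
step 4: join C via hash
    card(P join C) = 4000*80/(2) = 160000
    cost = 3320 + 2*80*7 + 4000 = 8440
step 5: join B via nl_idx
    card(P join B) = 160000*200/(4) = 8000000
    cost = 8440 + 160000*8 + 8000000 = 9288440

9288440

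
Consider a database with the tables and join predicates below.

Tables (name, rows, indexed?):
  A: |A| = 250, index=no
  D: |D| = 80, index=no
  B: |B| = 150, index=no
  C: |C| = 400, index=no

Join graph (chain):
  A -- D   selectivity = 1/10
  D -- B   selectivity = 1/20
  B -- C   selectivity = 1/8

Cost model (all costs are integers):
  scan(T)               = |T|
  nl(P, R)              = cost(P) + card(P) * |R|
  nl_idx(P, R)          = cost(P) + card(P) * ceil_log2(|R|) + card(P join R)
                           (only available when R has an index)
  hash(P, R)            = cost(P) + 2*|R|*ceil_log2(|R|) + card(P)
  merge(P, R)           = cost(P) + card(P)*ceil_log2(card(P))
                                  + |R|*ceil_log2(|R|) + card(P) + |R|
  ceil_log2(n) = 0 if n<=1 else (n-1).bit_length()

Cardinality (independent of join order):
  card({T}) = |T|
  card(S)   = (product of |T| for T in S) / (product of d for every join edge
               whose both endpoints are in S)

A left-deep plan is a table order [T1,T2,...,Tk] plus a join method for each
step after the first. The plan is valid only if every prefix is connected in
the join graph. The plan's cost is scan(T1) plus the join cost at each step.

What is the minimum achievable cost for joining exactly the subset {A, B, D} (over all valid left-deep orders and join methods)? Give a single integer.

Selinger DP over subsets of {A,B,D}:
  {A}: scan cost=250, card=250
  {D}: scan cost=80, card=80
  {B}: scan cost=150, card=150
  {AD}: card=2000; try (D,hash)→1620, (A,merge)→2970, (D,merge)→3140, (A,hash)→4160, (A,nl)→20080, (D,nl)→20250; best=1620 via (D,hash)
  {BD}: card=600; try (D,hash)→1420, (B,merge)→2070, (D,merge)→2140, (B,hash)→2560, (B,nl)→12080, (D,nl)→12150; best=1420 via (D,hash)
  {ABD}: card=15000; try (B,hash)→6020, (A,hash)→6020, (A,merge)→10270, (B,merge)→26970, (A,nl)→151420, (B,nl)→301620; best=6020 via (B,hash)

6020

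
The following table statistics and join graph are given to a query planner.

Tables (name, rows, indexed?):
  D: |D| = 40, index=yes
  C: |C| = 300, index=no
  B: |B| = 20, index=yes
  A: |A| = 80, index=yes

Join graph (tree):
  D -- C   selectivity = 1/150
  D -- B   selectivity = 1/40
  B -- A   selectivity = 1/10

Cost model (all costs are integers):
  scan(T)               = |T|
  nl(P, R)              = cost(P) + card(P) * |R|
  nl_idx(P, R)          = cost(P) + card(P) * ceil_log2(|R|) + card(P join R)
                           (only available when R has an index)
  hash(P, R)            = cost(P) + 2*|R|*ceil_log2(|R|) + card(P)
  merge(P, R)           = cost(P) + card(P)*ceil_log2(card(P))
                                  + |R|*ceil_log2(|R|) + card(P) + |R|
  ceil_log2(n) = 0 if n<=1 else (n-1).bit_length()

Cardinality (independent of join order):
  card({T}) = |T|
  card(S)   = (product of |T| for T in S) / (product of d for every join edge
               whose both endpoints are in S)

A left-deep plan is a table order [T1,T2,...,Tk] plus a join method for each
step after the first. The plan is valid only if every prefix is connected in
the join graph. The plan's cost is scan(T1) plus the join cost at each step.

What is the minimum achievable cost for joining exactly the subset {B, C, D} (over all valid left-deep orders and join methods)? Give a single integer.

Selinger DP over subsets of {B,C,D}:
  {D}: scan cost=40, card=40
  {C}: scan cost=300, card=300
  {B}: scan cost=20, card=20
  {CD}: card=80; try (D,hash)→1080, (D,nl_idx)→2180, (C,merge)→3320, (D,merge)→3580, (C,hash)→5480, (C,nl)→12040 …(+1); best=1080 via (D,hash)
  {BD}: card=20; try (D,nl_idx)→160, (B,nl_idx)→260, (B,hash)→280, (D,merge)→420, (B,merge)→440, (D,hash)→520 …(+2); best=160 via (D,nl_idx)
  {BCD}: card=40; try (B,hash)→1360, (B,nl_idx)→1520, (B,merge)→1840, (B,nl)→2680, (C,merge)→3280, (C,hash)→5580 …(+1); best=1360 via (B,hash)

1360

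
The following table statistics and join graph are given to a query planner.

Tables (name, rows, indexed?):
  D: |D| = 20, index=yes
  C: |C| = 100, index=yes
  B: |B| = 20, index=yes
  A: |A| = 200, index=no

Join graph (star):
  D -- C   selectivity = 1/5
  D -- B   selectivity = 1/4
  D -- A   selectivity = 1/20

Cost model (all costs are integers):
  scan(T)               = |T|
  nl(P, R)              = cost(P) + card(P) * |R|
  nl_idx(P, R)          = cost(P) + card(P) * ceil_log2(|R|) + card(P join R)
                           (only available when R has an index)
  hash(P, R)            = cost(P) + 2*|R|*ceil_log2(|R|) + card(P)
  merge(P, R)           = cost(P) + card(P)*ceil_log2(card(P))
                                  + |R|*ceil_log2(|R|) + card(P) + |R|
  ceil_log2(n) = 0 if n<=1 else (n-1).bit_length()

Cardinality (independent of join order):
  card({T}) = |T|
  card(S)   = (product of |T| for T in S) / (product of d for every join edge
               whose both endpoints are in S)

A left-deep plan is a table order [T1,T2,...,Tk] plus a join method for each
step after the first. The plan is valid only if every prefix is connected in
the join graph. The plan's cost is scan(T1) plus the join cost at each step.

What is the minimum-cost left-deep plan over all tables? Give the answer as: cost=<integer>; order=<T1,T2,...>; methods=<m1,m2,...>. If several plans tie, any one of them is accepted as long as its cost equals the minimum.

Selinger DP (subsets sized 1..n):
  {D}: scan cost=20, card=20
  {C}: scan cost=100, card=100
  {B}: scan cost=20, card=20
  {A}: scan cost=200, card=200
  {CD}: card=400; try (D,hash)→400, (C,nl_idx)→560, (C,merge)→940, (D,nl_idx)→1000, (D,merge)→1020, (C,hash)→1440 …(+2); best=400 via (D,hash)
  {BD}: card=100; try (D,nl_idx)→220, (B,nl_idx)→220, (D,hash)→240, (B,hash)→240, (D,merge)→260, (B,merge)→260 …(+2); best=220 via (D,nl_idx)
  {AD}: card=200; try (D,hash)→600, (D,nl_idx)→1400, (A,merge)→1940, (D,merge)→2120, (A,hash)→3240, (A,nl)→4020 …(+1); best=600 via (D,hash)
  {BCD}: card=2000; try (B,hash)→1000, (C,hash)→1720, (C,merge)→1820, (C,nl_idx)→2920, (B,nl_idx)→4400, (B,merge)→4520 …(+2); best=1000 via (B,hash)
  {ACD}: card=4000; try (C,hash)→2200, (C,merge)→3200, (A,hash)→4000, (C,nl_idx)→6000, (A,merge)→6200, (C,nl)→20600 …(+1); best=2200 via (C,hash)
  {ABD}: card=1000; try (B,hash)→1000, (B,merge)→2520, (B,nl_idx)→2600, (A,merge)→2820, (A,hash)→3520, (B,nl)→4600 …(+1); best=1000 via (B,hash)
  {ABCD}: card=20000; try (C,hash)→3400, (A,hash)→6200, (B,hash)→6400, (C,merge)→12800, (A,merge)→26800, (C,nl_idx)→28000 …(+5); best=3400 via (C,hash)

cost=3400; order=A,D,B,C; methods=hash,hash,hash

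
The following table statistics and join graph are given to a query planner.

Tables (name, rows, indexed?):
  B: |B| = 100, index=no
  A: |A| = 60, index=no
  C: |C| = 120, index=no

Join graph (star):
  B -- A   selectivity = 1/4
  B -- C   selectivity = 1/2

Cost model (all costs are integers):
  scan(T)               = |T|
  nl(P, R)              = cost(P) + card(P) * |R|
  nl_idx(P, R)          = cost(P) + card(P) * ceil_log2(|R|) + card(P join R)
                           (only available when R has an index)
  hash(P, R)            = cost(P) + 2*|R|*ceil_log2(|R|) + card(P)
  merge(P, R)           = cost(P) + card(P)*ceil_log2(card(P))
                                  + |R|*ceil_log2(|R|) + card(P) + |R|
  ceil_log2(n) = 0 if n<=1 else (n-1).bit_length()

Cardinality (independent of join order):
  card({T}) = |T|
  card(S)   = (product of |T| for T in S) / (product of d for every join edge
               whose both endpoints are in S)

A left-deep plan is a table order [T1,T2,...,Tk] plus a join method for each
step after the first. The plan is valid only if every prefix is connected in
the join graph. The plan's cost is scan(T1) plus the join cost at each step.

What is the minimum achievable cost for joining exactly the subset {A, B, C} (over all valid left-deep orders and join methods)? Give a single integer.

Selinger DP over subsets of {A,B,C}:
  {B}: scan cost=100, card=100
  {A}: scan cost=60, card=60
  {C}: scan cost=120, card=120
  {AB}: card=1500; try (A,hash)→920, (B,merge)→1280, (A,merge)→1320, (B,hash)→1520, (B,nl)→6060, (A,nl)→6100; best=920 via (A,hash)
  {BC}: card=6000; try (B,hash)→1640, (C,merge)→1860, (C,hash)→1880, (B,merge)→1880, (C,nl)→12100, (B,nl)→12120; best=1640 via (B,hash)
  {ABC}: card=90000; try (C,hash)→4100, (A,hash)→8360, (C,merge)→19880, (A,merge)→86060, (C,nl)→180920, (A,nl)→361640; best=4100 via (C,hash)

4100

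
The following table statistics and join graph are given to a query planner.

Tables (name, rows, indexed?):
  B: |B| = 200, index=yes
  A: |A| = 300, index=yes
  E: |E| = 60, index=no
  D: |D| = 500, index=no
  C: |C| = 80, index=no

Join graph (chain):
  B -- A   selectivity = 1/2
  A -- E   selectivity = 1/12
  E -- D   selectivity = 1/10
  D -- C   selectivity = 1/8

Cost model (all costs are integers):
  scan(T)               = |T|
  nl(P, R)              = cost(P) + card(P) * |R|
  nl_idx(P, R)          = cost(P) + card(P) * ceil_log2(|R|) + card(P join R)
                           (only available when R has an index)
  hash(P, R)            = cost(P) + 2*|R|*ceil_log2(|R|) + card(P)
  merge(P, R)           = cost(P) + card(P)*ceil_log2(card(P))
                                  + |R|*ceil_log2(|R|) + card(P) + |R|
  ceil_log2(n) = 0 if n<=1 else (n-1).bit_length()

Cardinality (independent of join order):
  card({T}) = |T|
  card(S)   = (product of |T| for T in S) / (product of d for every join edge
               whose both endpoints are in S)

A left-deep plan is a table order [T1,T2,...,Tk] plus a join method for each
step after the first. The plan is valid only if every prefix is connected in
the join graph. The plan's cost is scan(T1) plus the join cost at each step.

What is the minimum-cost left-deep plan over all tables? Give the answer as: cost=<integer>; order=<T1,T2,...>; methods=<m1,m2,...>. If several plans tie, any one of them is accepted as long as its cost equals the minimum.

cost=794440; order=D,E,C,A,B; methods=hash,hash,hash,hash

Selinger DP (subsets sized 1..n):
  {B}: scan cost=200, card=200
  {A}: scan cost=300, card=300
  {E}: scan cost=60, card=60
  {D}: scan cost=500, card=500
  {C}: scan cost=80, card=80
  {AB}: card=30000; try (B,hash)→3800, (A,merge)→5000, (B,merge)→5100, (A,hash)→5800, (A,nl_idx)→32000, (B,nl_idx)→32700 …(+2); best=3800 via (B,hash)
  {AE}: card=1500; try (E,hash)→1320, (A,nl_idx)→2100, (A,merge)→3480, (E,merge)→3720, (A,hash)→5520, (A,nl)→18060 …(+1); best=1320 via (E,hash)
  {DE}: card=3000; try (E,hash)→1720, (D,merge)→5480, (E,merge)→5920, (D,hash)→9120, (D,nl)→30060, (E,nl)→30500; best=1720 via (E,hash)
  {CD}: card=5000; try (C,hash)→2120, (D,merge)→5720, (C,merge)→6140, (D,hash)→9160, (D,nl)→40080, (C,nl)→40500; best=2120 via (C,hash)
  {ABE}: card=150000; try (B,hash)→6020, (B,merge)→21120, (E,hash)→34520, (B,nl_idx)→163320, (B,nl)→301320, (E,merge)→484220 …(+1); best=6020 via (B,hash)
  {ADE}: card=75000; try (A,hash)→10120, (D,hash)→11820, (D,merge)→24320, (A,merge)→43720, (A,nl_idx)→103720, (D,nl)→751320 …(+1); best=10120 via (A,hash)
  {CDE}: card=30000; try (C,hash)→5840, (E,hash)→7840, (C,merge)→41360, (E,merge)→72540, (C,nl)→241720, (E,nl)→302120; best=5840 via (C,hash)
  {ABDE}: card=7500000; try (B,hash)→88320, (D,hash)→165020, (B,merge)→1361920, (D,merge)→2861020, (B,nl_idx)→8110120, (B,nl)→15010120 …(+1); best=88320 via (B,hash)
  {ACDE}: card=750000; try (A,hash)→41240, (C,hash)→86240, (A,merge)→488840, (A,nl_idx)→1025840, (C,merge)→1360760, (C,nl)→6010120 …(+1); best=41240 via (A,hash)
  {ABCDE}: card=75000000; try (B,hash)→794440, (C,hash)→7589440, (B,merge)→15793040, (B,nl_idx)→81041240, (B,nl)→150041240, (C,merge)→180088960 …(+1); best=794440 via (B,hash)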